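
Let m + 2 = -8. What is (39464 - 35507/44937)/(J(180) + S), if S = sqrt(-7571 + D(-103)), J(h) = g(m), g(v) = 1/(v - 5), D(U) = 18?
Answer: -8866791305/25455702054 - 44333956525*I*sqrt(7553)/8485234018 ≈ -0.34832 - 454.08*I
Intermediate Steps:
m = -10 (m = -2 - 8 = -10)
g(v) = 1/(-5 + v)
J(h) = -1/15 (J(h) = 1/(-5 - 10) = 1/(-15) = -1/15)
S = I*sqrt(7553) (S = sqrt(-7571 + 18) = sqrt(-7553) = I*sqrt(7553) ≈ 86.908*I)
(39464 - 35507/44937)/(J(180) + S) = (39464 - 35507/44937)/(-1/15 + I*sqrt(7553)) = 1773358261/(44937*(-1/15 + I*sqrt(7553)))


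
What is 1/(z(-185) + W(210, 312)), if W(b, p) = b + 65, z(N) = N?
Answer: 1/90 ≈ 0.011111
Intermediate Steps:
W(b, p) = 65 + b
1/(z(-185) + W(210, 312)) = 1/(-185 + (65 + 210)) = 1/(-185 + 275) = 1/90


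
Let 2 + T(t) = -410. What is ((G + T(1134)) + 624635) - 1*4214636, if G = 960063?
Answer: -2630350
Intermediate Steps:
T(t) = -412 (T(t) = -2 - 410 = -412)
((G + T(1134)) + 624635) - 1*4214636 = ((960063 - 412) + 624635) - 1*4214636 = (959651 + 624635) - 4214636 = 1584286 - 4214636 = -2630350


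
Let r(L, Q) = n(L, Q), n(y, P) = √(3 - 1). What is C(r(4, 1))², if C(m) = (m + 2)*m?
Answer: 12 + 8*√2 ≈ 23.314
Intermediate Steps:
n(y, P) = √2
r(L, Q) = √2
C(m) = m*(2 + m) (C(m) = (2 + m)*m = m*(2 + m))
C(r(4, 1))² = (√2*(2 + √2))² = 2*(2 + √2)²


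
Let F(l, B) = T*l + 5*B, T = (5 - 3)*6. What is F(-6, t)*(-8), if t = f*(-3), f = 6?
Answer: 1296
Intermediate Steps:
t = -18 (t = 6*(-3) = -18)
T = 12 (T = 2*6 = 12)
F(l, B) = 5*B + 12*l (F(l, B) = 12*l + 5*B = 5*B + 12*l)
F(-6, t)*(-8) = (5*(-18) + 12*(-6))*(-8) = (-90 - 72)*(-8) = -162*(-8) = 1296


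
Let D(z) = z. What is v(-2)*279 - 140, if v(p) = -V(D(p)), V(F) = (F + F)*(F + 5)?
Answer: 3208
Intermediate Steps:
V(F) = 2*F*(5 + F) (V(F) = (2*F)*(5 + F) = 2*F*(5 + F))
v(p) = -2*p*(5 + p)
v(-2)*279 - 140 = -2*(-2)*(5 - 2)*279 - 140 = -2*(-2)*3*279 - 140 = 12*279 - 140 = 3348 - 140 = 3208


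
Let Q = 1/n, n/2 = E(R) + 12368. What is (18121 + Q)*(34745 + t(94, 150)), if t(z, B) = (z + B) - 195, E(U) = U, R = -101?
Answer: 859374328795/1363 ≈ 6.3050e+8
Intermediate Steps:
t(z, B) = -195 + B + z (t(z, B) = (B + z) - 195 = -195 + B + z)
n = 24534 (n = 2*(-101 + 12368) = 2*12267 = 24534)
Q = 1/24534 ≈ 4.0760e-5
(18121 + Q)*(34745 + t(94, 150)) = (18121 + 1/24534)*(34745 + (-195 + 150 + 94)) = 444580615*(34745 + 49)/24534 = (444580615/24534)*34794 = 859374328795/1363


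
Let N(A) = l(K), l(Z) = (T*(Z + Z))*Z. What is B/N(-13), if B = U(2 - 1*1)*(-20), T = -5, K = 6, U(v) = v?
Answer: 1/18 ≈ 0.055556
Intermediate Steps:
B = -20 (B = (2 - 1*1)*(-20) = (2 - 1)*(-20) = 1*(-20) = -20)
l(Z) = -10*Z**2 (l(Z) = (-5*(Z + Z))*Z = (-10*Z)*Z = -10*Z**2)
N(A) = -360 (N(A) = -10*6**2 = -10*36 = -360)
B/N(-13) = -20/(-360) = -20*(-1/360) = 1/18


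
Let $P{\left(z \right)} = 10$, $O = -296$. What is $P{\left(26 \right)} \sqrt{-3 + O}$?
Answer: $10 i \sqrt{299} \approx 172.92 i$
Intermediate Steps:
$P{\left(26 \right)} \sqrt{-3 + O} = 10 \sqrt{-3 - 296} = 10 \sqrt{-299} = 10 i \sqrt{299}$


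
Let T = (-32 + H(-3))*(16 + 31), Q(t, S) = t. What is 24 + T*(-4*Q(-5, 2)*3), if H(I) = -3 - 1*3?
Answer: -107136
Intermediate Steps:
H(I) = -6 (H(I) = -3 - 3 = -6)
T = -1786 (T = (-32 - 6)*(16 + 31) = -38*47 = -1786)
24 + T*(-4*Q(-5, 2)*3) = 24 - 1786*(-4*(-5))*3 = 24 - 35720*3 = 24 - 1786*60 = 24 - 107160 = -107136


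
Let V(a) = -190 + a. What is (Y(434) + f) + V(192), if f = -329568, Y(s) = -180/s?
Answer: -71515912/217 ≈ -3.2957e+5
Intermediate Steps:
(Y(434) + f) + V(192) = (-180/434 - 329568) + (-190 + 192) = (-180*1/434 - 329568) + 2 = (-90/217 - 329568) + 2 = -71516346/217 + 2 = -71515912/217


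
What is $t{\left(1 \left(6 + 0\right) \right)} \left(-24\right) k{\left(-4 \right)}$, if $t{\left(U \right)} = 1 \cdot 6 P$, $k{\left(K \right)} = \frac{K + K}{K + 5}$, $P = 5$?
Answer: $5760$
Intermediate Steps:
$k{\left(K \right)} = \frac{2 K}{5 + K}$
$t{\left(U \right)} = 30$ ($t{\left(U \right)} = 1 \cdot 6 \cdot 5 = 6 \cdot 5 = 30$)
$t{\left(1 \left(6 + 0\right) \right)} \left(-24\right) k{\left(-4 \right)} = 30 \left(-24\right) 2 \left(-4\right) \frac{1}{5 - 4} = - 720 \cdot 2 \left(-4\right) 1^{-1} = - 720 \cdot 2 \left(-4\right) 1 = \left(-720\right) \left(-8\right) = 5760$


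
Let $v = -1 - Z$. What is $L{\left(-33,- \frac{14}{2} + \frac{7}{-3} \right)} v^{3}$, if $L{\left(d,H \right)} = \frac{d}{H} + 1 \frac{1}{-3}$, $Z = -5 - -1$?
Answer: $\frac{2421}{28} \approx 86.464$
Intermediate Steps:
$Z = -4$ ($Z = -5 + 1 = -4$)
$L{\left(d,H \right)} = - \frac{1}{3} + \frac{d}{H}$ ($L{\left(d,H \right)} = \frac{d}{H} + 1 \left(- \frac{1}{3}\right) = \frac{d}{H} - \frac{1}{3} = - \frac{1}{3} + \frac{d}{H}$)
$v = 3$ ($v = -1 - -4 = -1 + 4 = 3$)
$L{\left(-33,- \frac{14}{2} + \frac{7}{-3} \right)} v^{3} = \frac{-33 - \frac{- \frac{14}{2} + \frac{7}{-3}}{3}}{- \frac{14}{2} + \frac{7}{-3}} \cdot 3^{3} = \frac{-33 - \frac{\left(-14\right) \frac{1}{2} + 7 \left(- \frac{1}{3}\right)}{3}}{\left(-14\right) \frac{1}{2} + 7 \left(- \frac{1}{3}\right)} 27 = \frac{-33 - \frac{-7 - \frac{7}{3}}{3}}{-7 - \frac{7}{3}} \cdot 27 = \frac{-33 - - \frac{28}{9}}{- \frac{28}{3}} \cdot 27 = - \frac{3 \left(-33 + \frac{28}{9}\right)}{28} \cdot 27 = \left(- \frac{3}{28}\right) \left(- \frac{269}{9}\right) 27 = \frac{269}{84} \cdot 27 = \frac{2421}{28}$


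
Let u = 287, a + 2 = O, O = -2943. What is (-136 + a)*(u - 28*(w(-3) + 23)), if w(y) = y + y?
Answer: 582309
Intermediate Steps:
w(y) = 2*y
a = -2945 (a = -2 - 2943 = -2945)
(-136 + a)*(u - 28*(w(-3) + 23)) = (-136 - 2945)*(287 - 28*(2*(-3) + 23)) = -3081*(287 - 28*(-6 + 23)) = -3081*(287 - 28*17) = -3081*(287 - 476) = -3081*(-189) = 582309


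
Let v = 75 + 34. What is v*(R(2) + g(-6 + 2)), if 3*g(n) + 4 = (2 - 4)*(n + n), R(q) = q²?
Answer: 872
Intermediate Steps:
g(n) = -4/3 - 4*n/3 (g(n) = -4/3 + ((2 - 4)*(n + n))/3 = -4/3 + (-4*n)/3 = -4/3 - 4*n/3)
v = 109
v*(R(2) + g(-6 + 2)) = 109*(2² + (-4/3 - 4*(-6 + 2)/3)) = 109*(4 + (-4/3 - 4/3*(-4))) = 109*(4 + (-4/3 + 16/3)) = 109*(4 + 4) = 109*8 = 872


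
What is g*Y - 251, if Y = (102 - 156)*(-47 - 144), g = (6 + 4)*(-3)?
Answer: -309671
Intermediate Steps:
g = -30 (g = 10*(-3) = -30)
Y = 10314 (Y = -54*(-191) = 10314)
g*Y - 251 = -30*10314 - 251 = -309420 - 251 = -309671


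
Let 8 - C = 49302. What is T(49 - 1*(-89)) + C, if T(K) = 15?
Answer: -49279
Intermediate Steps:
C = -49294 (C = 8 - 1*49302 = 8 - 49302 = -49294)
T(49 - 1*(-89)) + C = 15 - 49294 = -49279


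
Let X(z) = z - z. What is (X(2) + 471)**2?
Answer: 221841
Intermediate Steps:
X(z) = 0
(X(2) + 471)**2 = (0 + 471)**2 = 471**2 = 221841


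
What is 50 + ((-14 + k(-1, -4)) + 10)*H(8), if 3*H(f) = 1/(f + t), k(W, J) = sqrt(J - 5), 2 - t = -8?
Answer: 1348/27 + I/18 ≈ 49.926 + 0.055556*I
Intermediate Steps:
t = 10 (t = 2 - 1*(-8) = 2 + 8 = 10)
k(W, J) = sqrt(-5 + J)
H(f) = 1/(3*(10 + f)) (H(f) = 1/(3*(f + 10)) = 1/(3*(10 + f)))
50 + ((-14 + k(-1, -4)) + 10)*H(8) = 50 + ((-14 + sqrt(-5 - 4)) + 10)*(1/(3*(10 + 8))) = 50 + ((-14 + sqrt(-9)) + 10)*((1/3)/18) = 50 + ((-14 + 3*I) + 10)*((1/3)*(1/18)) = 50 + (-4 + 3*I)*(1/54) = 50 + (-2/27 + I/18) = 1348/27 + I/18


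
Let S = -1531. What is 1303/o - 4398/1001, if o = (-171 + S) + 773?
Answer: -5390045/929929 ≈ -5.7962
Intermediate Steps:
o = -929 (o = (-171 - 1531) + 773 = -1702 + 773 = -929)
1303/o - 4398/1001 = 1303/(-929) - 4398/1001 = 1303*(-1/929) - 4398*1/1001 = -1303/929 - 4398/1001 = -5390045/929929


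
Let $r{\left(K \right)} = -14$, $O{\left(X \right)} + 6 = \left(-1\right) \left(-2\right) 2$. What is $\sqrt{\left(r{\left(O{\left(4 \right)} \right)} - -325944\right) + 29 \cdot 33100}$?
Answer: $3 \sqrt{142870} \approx 1133.9$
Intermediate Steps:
$O{\left(X \right)} = -2$ ($O{\left(X \right)} = -6 + \left(-1\right) \left(-2\right) 2 = -6 + 2 \cdot 2 = -6 + 4 = -2$)
$\sqrt{\left(r{\left(O{\left(4 \right)} \right)} - -325944\right) + 29 \cdot 33100} = \sqrt{\left(-14 - -325944\right) + 29 \cdot 33100} = \sqrt{\left(-14 + 325944\right) + 959900} = \sqrt{325930 + 959900} = \sqrt{1285830} = 3 \sqrt{142870}$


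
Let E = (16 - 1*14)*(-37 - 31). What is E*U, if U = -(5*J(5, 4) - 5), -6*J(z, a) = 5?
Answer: -3740/3 ≈ -1246.7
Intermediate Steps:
J(z, a) = -⅚ (J(z, a) = -⅙*5 = -⅚)
E = -136 (E = (16 - 14)*(-68) = 2*(-68) = -136)
U = 55/6 (U = -(5*(-⅚) - 5) = -(-25/6 - 5) = -1*(-55/6) = 55/6 ≈ 9.1667)
E*U = -136*55/6 = -3740/3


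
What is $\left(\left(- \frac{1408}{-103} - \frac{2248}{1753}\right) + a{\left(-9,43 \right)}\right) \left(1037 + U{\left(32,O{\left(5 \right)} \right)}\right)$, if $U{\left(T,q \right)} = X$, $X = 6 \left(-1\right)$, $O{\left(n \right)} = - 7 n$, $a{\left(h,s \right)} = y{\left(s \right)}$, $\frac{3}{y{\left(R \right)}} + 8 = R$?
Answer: $\frac{81269066787}{6319565} \approx 12860.0$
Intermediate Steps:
$y{\left(R \right)} = \frac{3}{-8 + R}$
$a{\left(h,s \right)} = \frac{3}{-8 + s}$
$X = -6$
$U{\left(T,q \right)} = -6$
$\left(\left(- \frac{1408}{-103} - \frac{2248}{1753}\right) + a{\left(-9,43 \right)}\right) \left(1037 + U{\left(32,O{\left(5 \right)} \right)}\right) = \left(\left(- \frac{1408}{-103} - \frac{2248}{1753}\right) + \frac{3}{-8 + 43}\right) \left(1037 - 6\right) = \left(\left(\left(-1408\right) \left(- \frac{1}{103}\right) - \frac{2248}{1753}\right) + \frac{3}{35}\right) 1031 = \left(\left(\frac{1408}{103} - \frac{2248}{1753}\right) + 3 \cdot \frac{1}{35}\right) 1031 = \left(\frac{2236680}{180559} + \frac{3}{35}\right) 1031 = \frac{78825477}{6319565} \cdot 1031 = \frac{81269066787}{6319565}$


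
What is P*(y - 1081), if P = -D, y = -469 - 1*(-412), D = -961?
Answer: -1093618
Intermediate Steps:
y = -57 (y = -469 + 412 = -57)
P = 961 (P = -1*(-961) = 961)
P*(y - 1081) = 961*(-57 - 1081) = 961*(-1138) = -1093618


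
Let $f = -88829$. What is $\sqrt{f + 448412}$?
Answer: $\sqrt{359583} \approx 599.65$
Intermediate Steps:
$\sqrt{f + 448412} = \sqrt{-88829 + 448412} = \sqrt{359583}$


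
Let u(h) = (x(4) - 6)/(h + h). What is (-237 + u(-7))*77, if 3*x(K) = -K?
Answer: -54626/3 ≈ -18209.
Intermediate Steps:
x(K) = -K/3 (x(K) = (-K)/3 = -K/3)
u(h) = -11/(3*h) (u(h) = (-1/3*4 - 6)/(h + h) = (-4/3 - 6)/((2*h)) = -11/(3*h))
(-237 + u(-7))*77 = (-237 - 11/3/(-7))*77 = (-237 - 11/3*(-1/7))*77 = (-237 + 11/21)*77 = -4966/21*77 = -54626/3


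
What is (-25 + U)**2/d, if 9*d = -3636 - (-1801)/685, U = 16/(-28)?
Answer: -197532765/121954091 ≈ -1.6197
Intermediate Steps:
U = -4/7 (U = 16*(-1/28) = -4/7 ≈ -0.57143)
d = -2488859/6165 (d = (-3636 - (-1801)/685)/9 = (-3636 - 1*(-1801/685))/9 = (-3636 + 1801/685)/9 = (1/9)*(-2488859/685) = -2488859/6165 ≈ -403.71)
(-25 + U)**2/d = (-25 - 4/7)**2/(-2488859/6165) = (-179/7)**2*(-6165/2488859) = (32041/49)*(-6165/2488859) = -197532765/121954091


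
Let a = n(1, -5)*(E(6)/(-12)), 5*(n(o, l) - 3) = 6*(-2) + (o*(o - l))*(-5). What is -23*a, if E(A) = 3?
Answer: -621/20 ≈ -31.050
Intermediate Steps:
n(o, l) = 3/5 - o*(o - l) (n(o, l) = 3 + (6*(-2) + (o*(o - l))*(-5))/5 = 3 + (-12 - 5*o*(o - l))/5 = 3 + (-12/5 - o*(o - l)) = 3/5 - o*(o - l))
a = 27/20 (a = (3/5 - 1*1**2 - 5*1)*(3/(-12)) = (3/5 - 1*1 - 5)*(3*(-1/12)) = (3/5 - 1 - 5)*(-1/4) = -27/5*(-1/4) = 27/20 ≈ 1.3500)
-23*a = -23*27/20 = -621/20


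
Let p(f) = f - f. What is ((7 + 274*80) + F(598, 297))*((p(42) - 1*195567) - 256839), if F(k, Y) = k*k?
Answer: -171702101586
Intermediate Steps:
F(k, Y) = k²
p(f) = 0
((7 + 274*80) + F(598, 297))*((p(42) - 1*195567) - 256839) = ((7 + 274*80) + 598²)*((0 - 1*195567) - 256839) = ((7 + 21920) + 357604)*((0 - 195567) - 256839) = (21927 + 357604)*(-195567 - 256839) = 379531*(-452406) = -171702101586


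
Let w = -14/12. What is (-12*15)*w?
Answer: 210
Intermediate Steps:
w = -7/6 (w = -14*1/12 = -7/6 ≈ -1.1667)
(-12*15)*w = -12*15*(-7/6) = -180*(-7/6) = 210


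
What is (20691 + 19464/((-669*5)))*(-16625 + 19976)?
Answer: 77287386927/1115 ≈ 6.9316e+7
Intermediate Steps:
(20691 + 19464/((-669*5)))*(-16625 + 19976) = (20691 + 19464/(-3345))*3351 = (20691 + 19464*(-1/3345))*3351 = (20691 - 6488/1115)*3351 = (23063977/1115)*3351 = 77287386927/1115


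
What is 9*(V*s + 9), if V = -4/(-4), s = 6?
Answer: 135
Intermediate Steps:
V = 1 (V = -4*(-¼) = 1)
9*(V*s + 9) = 9*(1*6 + 9) = 9*(6 + 9) = 9*15 = 135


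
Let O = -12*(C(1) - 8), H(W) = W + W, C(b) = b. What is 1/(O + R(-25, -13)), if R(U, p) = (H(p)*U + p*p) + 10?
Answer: 1/913 ≈ 0.0010953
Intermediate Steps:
H(W) = 2*W
R(U, p) = 10 + p**2 + 2*U*p (R(U, p) = ((2*p)*U + p*p) + 10 = (2*U*p + p**2) + 10 = (p**2 + 2*U*p) + 10 = 10 + p**2 + 2*U*p)
O = 84 (O = -12*(1 - 8) = -12*(-7) = 84)
1/(O + R(-25, -13)) = 1/(84 + (10 + (-13)**2 + 2*(-25)*(-13))) = 1/(84 + (10 + 169 + 650)) = 1/(84 + 829) = 1/913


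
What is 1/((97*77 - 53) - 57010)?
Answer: -1/49594 ≈ -2.0164e-5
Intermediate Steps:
1/((97*77 - 53) - 57010) = 1/((7469 - 53) - 57010) = 1/(7416 - 57010) = 1/(-49594) = -1/49594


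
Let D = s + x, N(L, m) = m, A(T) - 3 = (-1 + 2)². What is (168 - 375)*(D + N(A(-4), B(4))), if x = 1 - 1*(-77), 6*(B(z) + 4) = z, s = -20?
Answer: -11316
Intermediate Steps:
A(T) = 4 (A(T) = 3 + (-1 + 2)² = 3 + 1² = 3 + 1 = 4)
B(z) = -4 + z/6
x = 78 (x = 1 + 77 = 78)
D = 58 (D = -20 + 78 = 58)
(168 - 375)*(D + N(A(-4), B(4))) = (168 - 375)*(58 + (-4 + (⅙)*4)) = -207*(58 + (-4 + ⅔)) = -207*(58 - 10/3) = -207*164/3 = -11316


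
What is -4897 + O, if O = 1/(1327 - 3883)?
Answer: -12516733/2556 ≈ -4897.0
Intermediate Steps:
O = -1/2556 (O = 1/(-2556) = -1/2556 ≈ -0.00039124)
-4897 + O = -4897 - 1/2556 = -12516733/2556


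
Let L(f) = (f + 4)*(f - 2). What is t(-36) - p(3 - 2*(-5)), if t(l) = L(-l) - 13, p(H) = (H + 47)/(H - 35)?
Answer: 14847/11 ≈ 1349.7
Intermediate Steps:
L(f) = (-2 + f)*(4 + f) (L(f) = (4 + f)*(-2 + f) = (-2 + f)*(4 + f))
p(H) = (47 + H)/(-35 + H)
t(l) = -21 + l² - 2*l (t(l) = (-8 + (-l)² + 2*(-l)) - 13 = (-8 + l² - 2*l) - 13 = -21 + l² - 2*l)
t(-36) - p(3 - 2*(-5)) = (-21 + (-36)² - 2*(-36)) - (47 + (3 - 2*(-5)))/(-35 + (3 - 2*(-5))) = (-21 + 1296 + 72) - (47 + (3 + 10))/(-35 + (3 + 10)) = 1347 - (47 + 13)/(-35 + 13) = 1347 - 60/(-22) = 1347 - (-1)*60/22 = 1347 - 1*(-30/11) = 1347 + 30/11 = 14847/11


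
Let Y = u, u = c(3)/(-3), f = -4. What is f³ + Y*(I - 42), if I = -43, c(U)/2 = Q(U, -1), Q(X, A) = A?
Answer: -362/3 ≈ -120.67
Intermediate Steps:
c(U) = -2 (c(U) = 2*(-1) = -2)
u = ⅔ (u = -2/(-3) = -2*(-⅓) = ⅔ ≈ 0.66667)
Y = ⅔ ≈ 0.66667
f³ + Y*(I - 42) = (-4)³ + 2*(-43 - 42)/3 = -64 + (⅔)*(-85) = -64 - 170/3 = -362/3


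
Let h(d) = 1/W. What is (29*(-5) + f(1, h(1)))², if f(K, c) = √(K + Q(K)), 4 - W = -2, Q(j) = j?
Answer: (145 - √2)² ≈ 20617.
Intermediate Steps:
W = 6 (W = 4 - 1*(-2) = 4 + 2 = 6)
h(d) = ⅙ (h(d) = 1/6 = ⅙)
f(K, c) = √2*√K (f(K, c) = √(K + K) = √(2*K) = √2*√K)
(29*(-5) + f(1, h(1)))² = (29*(-5) + √2*√1)² = (-145 + √2*1)² = (-145 + √2)²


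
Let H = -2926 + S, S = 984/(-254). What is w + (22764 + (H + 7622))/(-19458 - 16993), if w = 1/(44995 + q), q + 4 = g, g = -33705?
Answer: -39348840131/52246020222 ≈ -0.75315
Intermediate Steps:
q = -33709 (q = -4 - 33705 = -33709)
S = -492/127 (S = 984*(-1/254) = -492/127 ≈ -3.8740)
H = -372094/127 (H = -2926 - 492/127 = -372094/127 ≈ -2929.9)
w = 1/11286 (w = 1/(44995 - 33709) = 1/11286 ≈ 8.8605e-5)
w + (22764 + (H + 7622))/(-19458 - 16993) = 1/11286 + (22764 + (-372094/127 + 7622))/(-19458 - 16993) = 1/11286 + (22764 + 595900/127)/(-36451) = 1/11286 + (3486928/127)*(-1/36451) = 1/11286 - 3486928/4629277 = -39348840131/52246020222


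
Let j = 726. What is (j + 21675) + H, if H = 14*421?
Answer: 28295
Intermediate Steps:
H = 5894
(j + 21675) + H = (726 + 21675) + 5894 = 22401 + 5894 = 28295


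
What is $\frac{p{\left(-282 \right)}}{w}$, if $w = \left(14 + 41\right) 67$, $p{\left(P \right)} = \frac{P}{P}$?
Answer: $\frac{1}{3685} \approx 0.00027137$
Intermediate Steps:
$p{\left(P \right)} = 1$
$w = 3685$ ($w = 55 \cdot 67 = 3685$)
$\frac{p{\left(-282 \right)}}{w} = 1 \cdot \frac{1}{3685} = \frac{1}{3685}$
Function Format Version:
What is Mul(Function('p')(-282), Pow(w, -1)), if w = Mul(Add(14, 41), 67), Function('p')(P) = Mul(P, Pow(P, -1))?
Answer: Rational(1, 3685) ≈ 0.00027137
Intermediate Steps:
Function('p')(P) = 1
w = 3685 (w = Mul(55, 67) = 3685)
Mul(Function('p')(-282), Pow(w, -1)) = Mul(1, Pow(3685, -1)) = Mul(1, Rational(1, 3685)) = Rational(1, 3685)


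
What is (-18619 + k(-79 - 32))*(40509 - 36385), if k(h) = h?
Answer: -77242520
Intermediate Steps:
(-18619 + k(-79 - 32))*(40509 - 36385) = (-18619 + (-79 - 32))*(40509 - 36385) = (-18619 - 111)*4124 = -18730*4124 = -77242520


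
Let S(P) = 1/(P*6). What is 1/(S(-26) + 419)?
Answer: 156/65363 ≈ 0.0023867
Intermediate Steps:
S(P) = 1/(6*P)
1/(S(-26) + 419) = 1/((1/6)/(-26) + 419) = 1/((1/6)*(-1/26) + 419) = 1/(-1/156 + 419) = 1/(65363/156) = 156/65363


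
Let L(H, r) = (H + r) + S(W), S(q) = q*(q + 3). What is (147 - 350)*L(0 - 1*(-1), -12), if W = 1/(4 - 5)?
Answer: 2639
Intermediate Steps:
W = -1 (W = 1/(-1) = -1)
S(q) = q*(3 + q)
L(H, r) = -2 + H + r (L(H, r) = (H + r) - (3 - 1) = (H + r) - 1*2 = (H + r) - 2 = -2 + H + r)
(147 - 350)*L(0 - 1*(-1), -12) = (147 - 350)*(-2 + (0 - 1*(-1)) - 12) = -203*(-2 + (0 + 1) - 12) = -203*(-2 + 1 - 12) = -203*(-13) = 2639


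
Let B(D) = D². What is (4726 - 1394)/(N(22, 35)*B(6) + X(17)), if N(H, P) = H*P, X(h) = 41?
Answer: 196/1633 ≈ 0.12002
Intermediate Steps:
(4726 - 1394)/(N(22, 35)*B(6) + X(17)) = (4726 - 1394)/((22*35)*6² + 41) = 3332/(770*36 + 41) = 3332/(27720 + 41) = 3332/27761 = 3332*(1/27761) = 196/1633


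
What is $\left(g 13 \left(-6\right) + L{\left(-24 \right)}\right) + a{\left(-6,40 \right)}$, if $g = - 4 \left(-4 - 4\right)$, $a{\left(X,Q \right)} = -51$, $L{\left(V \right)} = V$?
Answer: $-2571$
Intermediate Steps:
$g = 32$ ($g = \left(-4\right) \left(-8\right) = 32$)
$\left(g 13 \left(-6\right) + L{\left(-24 \right)}\right) + a{\left(-6,40 \right)} = \left(32 \cdot 13 \left(-6\right) - 24\right) - 51 = \left(416 \left(-6\right) - 24\right) - 51 = \left(-2496 - 24\right) - 51 = -2520 - 51 = -2571$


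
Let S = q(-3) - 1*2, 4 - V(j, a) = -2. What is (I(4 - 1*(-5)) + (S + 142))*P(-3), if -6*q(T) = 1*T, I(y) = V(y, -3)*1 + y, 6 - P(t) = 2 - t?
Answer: 311/2 ≈ 155.50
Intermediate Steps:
V(j, a) = 6 (V(j, a) = 4 - 1*(-2) = 4 + 2 = 6)
P(t) = 4 + t (P(t) = 6 - (2 - t) = 6 + (-2 + t) = 4 + t)
I(y) = 6 + y (I(y) = 6*1 + y = 6 + y)
q(T) = -T/6
S = -3/2 (S = -⅙*(-3) - 1*2 = ½ - 2 = -3/2 ≈ -1.5000)
(I(4 - 1*(-5)) + (S + 142))*P(-3) = ((6 + (4 - 1*(-5))) + (-3/2 + 142))*(4 - 3) = ((6 + (4 + 5)) + 281/2)*1 = ((6 + 9) + 281/2)*1 = (15 + 281/2)*1 = (311/2)*1 = 311/2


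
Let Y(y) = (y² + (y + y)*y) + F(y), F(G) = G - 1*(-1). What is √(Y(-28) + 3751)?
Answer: 14*√31 ≈ 77.949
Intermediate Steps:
F(G) = 1 + G (F(G) = G + 1 = 1 + G)
Y(y) = 1 + y + 3*y² (Y(y) = (y² + (y + y)*y) + (1 + y) = (y² + (2*y)*y) + (1 + y) = (y² + 2*y²) + (1 + y) = 3*y² + (1 + y) = 1 + y + 3*y²)
√(Y(-28) + 3751) = √((1 - 28 + 3*(-28)²) + 3751) = √((1 - 28 + 3*784) + 3751) = √((1 - 28 + 2352) + 3751) = √(2325 + 3751) = √6076 = 14*√31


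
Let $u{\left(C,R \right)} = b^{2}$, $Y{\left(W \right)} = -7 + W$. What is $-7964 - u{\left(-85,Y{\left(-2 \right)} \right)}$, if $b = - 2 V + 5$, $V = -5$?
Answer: $-8189$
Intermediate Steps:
$b = 15$ ($b = \left(-2\right) \left(-5\right) + 5 = 10 + 5 = 15$)
$u{\left(C,R \right)} = 225$ ($u{\left(C,R \right)} = 15^{2} = 225$)
$-7964 - u{\left(-85,Y{\left(-2 \right)} \right)} = -7964 - 225 = -8189$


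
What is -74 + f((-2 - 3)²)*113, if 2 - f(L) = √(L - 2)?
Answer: 152 - 113*√23 ≈ -389.93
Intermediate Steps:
f(L) = 2 - √(-2 + L) (f(L) = 2 - √(L - 2) = 2 - √(-2 + L))
-74 + f((-2 - 3)²)*113 = -74 + (2 - √(-2 + (-2 - 3)²))*113 = -74 + (2 - √(-2 + (-5)²))*113 = -74 + (2 - √(-2 + 25))*113 = -74 + (2 - √23)*113 = -74 + (226 - 113*√23) = 152 - 113*√23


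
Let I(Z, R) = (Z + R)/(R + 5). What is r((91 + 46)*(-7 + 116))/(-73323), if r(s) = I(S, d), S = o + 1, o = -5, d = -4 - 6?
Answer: -14/366615 ≈ -3.8187e-5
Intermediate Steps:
d = -10
S = -4 (S = -5 + 1 = -4)
I(Z, R) = (R + Z)/(5 + R)
r(s) = 14/5 (r(s) = (-10 - 4)/(5 - 10) = -14/(-5) = -1/5*(-14) = 14/5)
r((91 + 46)*(-7 + 116))/(-73323) = (14/5)/(-73323) = (14/5)*(-1/73323) = -14/366615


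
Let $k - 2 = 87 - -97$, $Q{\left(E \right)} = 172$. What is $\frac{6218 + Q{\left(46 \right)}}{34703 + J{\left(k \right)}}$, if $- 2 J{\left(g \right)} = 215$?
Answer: $\frac{12780}{69191} \approx 0.18471$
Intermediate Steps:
$k = 186$ ($k = 2 + \left(87 - -97\right) = 2 + \left(87 + 97\right) = 2 + 184 = 186$)
$J{\left(g \right)} = - \frac{215}{2}$ ($J{\left(g \right)} = \left(- \frac{1}{2}\right) 215 = - \frac{215}{2}$)
$\frac{6218 + Q{\left(46 \right)}}{34703 + J{\left(k \right)}} = \frac{6218 + 172}{34703 - \frac{215}{2}} = \frac{6390}{\frac{69191}{2}} = 6390 \cdot \frac{2}{69191} = \frac{12780}{69191}$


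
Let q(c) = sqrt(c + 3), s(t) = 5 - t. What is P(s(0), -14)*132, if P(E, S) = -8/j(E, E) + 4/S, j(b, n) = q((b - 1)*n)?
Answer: -264/7 - 1056*sqrt(23)/23 ≈ -257.91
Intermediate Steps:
q(c) = sqrt(3 + c)
j(b, n) = sqrt(3 + n*(-1 + b)) (j(b, n) = sqrt(3 + (b - 1)*n) = sqrt(3 + (-1 + b)*n) = sqrt(3 + n*(-1 + b)))
P(E, S) = -8/sqrt(3 + E*(-1 + E)) + 4/S
P(s(0), -14)*132 = (-8/sqrt(3 + (5 - 1*0)**2 - (5 - 1*0)) + 4/(-14))*132 = (-8/sqrt(3 + (5 + 0)**2 - (5 + 0)) + 4*(-1/14))*132 = (-8/sqrt(3 + 5**2 - 1*5) - 2/7)*132 = (-8/sqrt(3 + 25 - 5) - 2/7)*132 = (-8*sqrt(23)/23 - 2/7)*132 = (-2/7 - 8*sqrt(23)/23)*132 = -264/7 - 1056*sqrt(23)/23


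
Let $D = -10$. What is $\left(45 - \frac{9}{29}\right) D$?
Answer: $- \frac{12960}{29} \approx -446.9$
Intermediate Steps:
$\left(45 - \frac{9}{29}\right) D = \left(45 - \frac{9}{29}\right) \left(-10\right) = \frac{1296}{29} \left(-10\right) = - \frac{12960}{29}$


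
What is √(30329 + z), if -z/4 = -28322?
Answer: √143617 ≈ 378.97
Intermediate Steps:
z = 113288 (z = -4*(-28322) = 113288)
√(30329 + z) = √(30329 + 113288) = √143617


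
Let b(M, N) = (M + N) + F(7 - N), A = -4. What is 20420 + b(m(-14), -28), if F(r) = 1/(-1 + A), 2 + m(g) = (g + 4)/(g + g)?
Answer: 1427311/70 ≈ 20390.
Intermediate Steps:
m(g) = -2 + (4 + g)/(2*g) (m(g) = -2 + (g + 4)/(g + g) = -2 + (4 + g)/((2*g)) = -2 + (4 + g)*(1/(2*g)) = -2 + (4 + g)/(2*g))
F(r) = -1/5 (F(r) = 1/(-1 - 4) = 1/(-5) = -1/5)
b(M, N) = -1/5 + M + N (b(M, N) = (M + N) - 1/5 = -1/5 + M + N)
20420 + b(m(-14), -28) = 20420 + (-1/5 + (-3/2 + 2/(-14)) - 28) = 20420 + (-1/5 + (-3/2 + 2*(-1/14)) - 28) = 20420 + (-1/5 + (-3/2 - 1/7) - 28) = 20420 + (-1/5 - 23/14 - 28) = 20420 - 2089/70 = 1427311/70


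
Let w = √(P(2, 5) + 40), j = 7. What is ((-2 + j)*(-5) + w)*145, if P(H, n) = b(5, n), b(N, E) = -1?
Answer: -3625 + 145*√39 ≈ -2719.5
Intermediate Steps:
P(H, n) = -1
w = √39 (w = √(-1 + 40) = √39 ≈ 6.2450)
((-2 + j)*(-5) + w)*145 = ((-2 + 7)*(-5) + √39)*145 = (5*(-5) + √39)*145 = (-25 + √39)*145 = -3625 + 145*√39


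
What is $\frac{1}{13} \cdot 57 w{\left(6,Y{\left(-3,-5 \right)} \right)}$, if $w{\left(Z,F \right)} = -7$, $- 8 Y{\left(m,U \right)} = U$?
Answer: $- \frac{399}{13} \approx -30.692$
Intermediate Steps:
$Y{\left(m,U \right)} = - \frac{U}{8}$
$\frac{1}{13} \cdot 57 w{\left(6,Y{\left(-3,-5 \right)} \right)} = \frac{1}{13} \cdot 57 \left(-7\right) = \frac{57}{13} \left(-7\right) = - \frac{399}{13}$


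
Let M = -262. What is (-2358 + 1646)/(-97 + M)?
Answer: 712/359 ≈ 1.9833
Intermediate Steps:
(-2358 + 1646)/(-97 + M) = (-2358 + 1646)/(-97 - 262) = -712/(-359) = -712*(-1/359) = 712/359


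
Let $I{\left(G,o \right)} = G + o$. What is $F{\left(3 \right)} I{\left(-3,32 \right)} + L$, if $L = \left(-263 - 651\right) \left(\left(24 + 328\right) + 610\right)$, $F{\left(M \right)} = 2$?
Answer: $-879210$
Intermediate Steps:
$L = -879268$ ($L = - 914 \left(352 + 610\right) = \left(-914\right) 962 = -879268$)
$F{\left(3 \right)} I{\left(-3,32 \right)} + L = 2 \left(-3 + 32\right) - 879268 = 2 \cdot 29 - 879268 = 58 - 879268 = -879210$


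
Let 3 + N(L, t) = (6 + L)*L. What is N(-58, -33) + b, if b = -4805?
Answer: -1792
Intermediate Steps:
N(L, t) = -3 + L*(6 + L) (N(L, t) = -3 + (6 + L)*L = -3 + L*(6 + L))
N(-58, -33) + b = (-3 + (-58)² + 6*(-58)) - 4805 = (-3 + 3364 - 348) - 4805 = 3013 - 4805 = -1792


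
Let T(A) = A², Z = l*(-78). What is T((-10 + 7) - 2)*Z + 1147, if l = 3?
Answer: -4703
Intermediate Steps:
Z = -234 (Z = 3*(-78) = -234)
T((-10 + 7) - 2)*Z + 1147 = ((-10 + 7) - 2)²*(-234) + 1147 = (-3 - 2)²*(-234) + 1147 = (-5)²*(-234) + 1147 = 25*(-234) + 1147 = -5850 + 1147 = -4703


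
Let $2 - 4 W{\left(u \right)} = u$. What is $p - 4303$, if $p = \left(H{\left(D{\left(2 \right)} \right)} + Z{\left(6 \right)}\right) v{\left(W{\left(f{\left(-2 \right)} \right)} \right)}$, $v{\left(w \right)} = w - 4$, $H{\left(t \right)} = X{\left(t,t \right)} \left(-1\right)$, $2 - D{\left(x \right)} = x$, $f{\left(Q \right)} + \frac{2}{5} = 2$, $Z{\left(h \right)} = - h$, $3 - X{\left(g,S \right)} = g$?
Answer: $- \frac{42679}{10} \approx -4267.9$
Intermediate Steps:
$X{\left(g,S \right)} = 3 - g$
$f{\left(Q \right)} = \frac{8}{5}$ ($f{\left(Q \right)} = - \frac{2}{5} + 2 = \frac{8}{5}$)
$W{\left(u \right)} = \frac{1}{2} - \frac{u}{4}$
$D{\left(x \right)} = 2 - x$
$H{\left(t \right)} = -3 + t$ ($H{\left(t \right)} = \left(3 - t\right) \left(-1\right) = -3 + t$)
$v{\left(w \right)} = -4 + w$ ($v{\left(w \right)} = w - 4 = -4 + w$)
$p = \frac{351}{10}$ ($p = \left(\left(-3 + \left(2 - 2\right)\right) - 6\right) \left(-4 + \left(\frac{1}{2} - \frac{2}{5}\right)\right) = \left(\left(-3 + 0\right) - 6\right) \left(-4 + \frac{1}{10}\right) = \left(-3 - 6\right) \left(- \frac{39}{10}\right) = \left(-9\right) \left(- \frac{39}{10}\right) = \frac{351}{10} \approx 35.1$)
$p - 4303 = \frac{351}{10} - 4303 = - \frac{42679}{10}$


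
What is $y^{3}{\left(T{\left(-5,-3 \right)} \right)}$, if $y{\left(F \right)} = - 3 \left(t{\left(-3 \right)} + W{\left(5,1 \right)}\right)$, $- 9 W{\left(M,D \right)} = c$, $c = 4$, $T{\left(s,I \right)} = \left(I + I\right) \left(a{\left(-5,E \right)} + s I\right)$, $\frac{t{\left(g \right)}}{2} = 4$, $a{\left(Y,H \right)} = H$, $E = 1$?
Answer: $- \frac{314432}{27} \approx -11646.0$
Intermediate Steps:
$t{\left(g \right)} = 8$ ($t{\left(g \right)} = 2 \cdot 4 = 8$)
$T{\left(s,I \right)} = 2 I \left(1 + I s\right)$ ($T{\left(s,I \right)} = \left(I + I\right) \left(1 + s I\right) = 2 I \left(1 + I s\right)$)
$W{\left(M,D \right)} = - \frac{4}{9}$ ($W{\left(M,D \right)} = \left(- \frac{1}{9}\right) 4 = - \frac{4}{9}$)
$y{\left(F \right)} = - \frac{68}{3}$ ($y{\left(F \right)} = - 3 \left(8 - \frac{4}{9}\right) = \left(-3\right) \frac{68}{9} = - \frac{68}{3}$)
$y^{3}{\left(T{\left(-5,-3 \right)} \right)} = \left(- \frac{68}{3}\right)^{3} = - \frac{314432}{27}$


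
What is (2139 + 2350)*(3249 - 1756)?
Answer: 6702077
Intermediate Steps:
(2139 + 2350)*(3249 - 1756) = 4489*1493 = 6702077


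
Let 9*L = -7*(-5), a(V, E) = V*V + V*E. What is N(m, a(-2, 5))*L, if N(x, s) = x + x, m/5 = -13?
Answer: -4550/9 ≈ -505.56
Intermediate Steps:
m = -65 (m = 5*(-13) = -65)
a(V, E) = V² + E*V
N(x, s) = 2*x
L = 35/9 (L = (-7*(-5))/9 = (⅑)*35 = 35/9 ≈ 3.8889)
N(m, a(-2, 5))*L = (2*(-65))*(35/9) = -130*35/9 = -4550/9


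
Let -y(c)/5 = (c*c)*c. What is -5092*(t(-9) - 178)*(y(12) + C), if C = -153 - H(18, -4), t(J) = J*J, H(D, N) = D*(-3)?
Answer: -4316401836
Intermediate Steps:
H(D, N) = -3*D
t(J) = J**2
C = -99 (C = -153 - (-3)*18 = -153 - 1*(-54) = -153 + 54 = -99)
y(c) = -5*c**3 (y(c) = -5*c*c*c = -5*c**2*c = -5*c**3)
-5092*(t(-9) - 178)*(y(12) + C) = -5092*((-9)**2 - 178)*(-5*12**3 - 99) = -5092*(81 - 178)*(-5*1728 - 99) = -(-493924)*(-8640 - 99) = -(-493924)*(-8739) = -5092*847683 = -4316401836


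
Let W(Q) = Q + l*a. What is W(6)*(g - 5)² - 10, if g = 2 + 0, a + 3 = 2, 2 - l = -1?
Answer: 17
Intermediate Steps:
l = 3 (l = 2 - 1*(-1) = 2 + 1 = 3)
a = -1 (a = -3 + 2 = -1)
W(Q) = -3 + Q (W(Q) = Q + 3*(-1) = Q - 3 = -3 + Q)
g = 2
W(6)*(g - 5)² - 10 = (-3 + 6)*(2 - 5)² - 10 = 3*(-3)² - 10 = 3*9 - 10 = 27 - 10 = 17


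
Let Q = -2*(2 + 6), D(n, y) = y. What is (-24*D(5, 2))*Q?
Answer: 768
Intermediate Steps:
Q = -16 (Q = -2*8 = -16)
(-24*D(5, 2))*Q = -24*2*(-16) = -48*(-16) = 768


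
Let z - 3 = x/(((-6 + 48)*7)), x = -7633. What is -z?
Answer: 6751/294 ≈ 22.963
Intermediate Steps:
z = -6751/294 (z = 3 - 7633*1/(7*(-6 + 48)) = 3 - 7633/(42*7) = 3 - 7633/294 = -6751/294 ≈ -22.963)
-z = -1*(-6751/294) = 6751/294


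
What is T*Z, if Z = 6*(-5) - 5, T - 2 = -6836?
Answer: 239190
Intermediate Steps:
T = -6834 (T = 2 - 6836 = -6834)
Z = -35 (Z = -30 - 5 = -35)
T*Z = -6834*(-35) = 239190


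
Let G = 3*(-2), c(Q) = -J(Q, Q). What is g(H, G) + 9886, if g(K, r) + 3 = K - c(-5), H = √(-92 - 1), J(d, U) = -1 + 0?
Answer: 9882 + I*√93 ≈ 9882.0 + 9.6436*I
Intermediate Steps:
J(d, U) = -1
c(Q) = 1 (c(Q) = -1*(-1) = 1)
H = I*√93 (H = √(-93) = I*√93 ≈ 9.6436*I)
G = -6
g(K, r) = -4 + K (g(K, r) = -3 + (K - 1*1) = -3 + (K - 1) = -3 + (-1 + K) = -4 + K)
g(H, G) + 9886 = (-4 + I*√93) + 9886 = 9882 + I*√93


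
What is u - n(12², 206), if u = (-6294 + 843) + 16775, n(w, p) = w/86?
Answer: 486860/43 ≈ 11322.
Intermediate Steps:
n(w, p) = w/86 (n(w, p) = w*(1/86) = w/86)
u = 11324 (u = -5451 + 16775 = 11324)
u - n(12², 206) = 11324 - 12²/86 = 11324 - 144/86 = 11324 - 1*72/43 = 11324 - 72/43 = 486860/43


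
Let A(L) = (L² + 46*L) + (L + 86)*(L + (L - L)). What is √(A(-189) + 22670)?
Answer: 2*√17291 ≈ 262.99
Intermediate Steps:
A(L) = L² + 46*L + L*(86 + L) (A(L) = (L² + 46*L) + (86 + L)*(L + 0) = (L² + 46*L) + (86 + L)*L = (L² + 46*L) + L*(86 + L) = L² + 46*L + L*(86 + L))
√(A(-189) + 22670) = √(2*(-189)*(66 - 189) + 22670) = √(2*(-189)*(-123) + 22670) = √(46494 + 22670) = √69164 = 2*√17291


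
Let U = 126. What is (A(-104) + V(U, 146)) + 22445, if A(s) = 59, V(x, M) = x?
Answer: 22630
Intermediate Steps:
(A(-104) + V(U, 146)) + 22445 = (59 + 126) + 22445 = 185 + 22445 = 22630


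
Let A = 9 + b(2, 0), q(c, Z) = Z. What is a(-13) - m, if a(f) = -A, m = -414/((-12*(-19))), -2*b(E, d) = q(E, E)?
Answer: -235/38 ≈ -6.1842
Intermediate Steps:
b(E, d) = -E/2
A = 8 (A = 9 - 1/2*2 = 9 - 1 = 8)
m = -69/38 (m = -414/228 = -414*1/228 = -69/38 ≈ -1.8158)
a(f) = -8 (a(f) = -1*8 = -8)
a(-13) - m = -8 - 1*(-69/38) = -8 + 69/38 = -235/38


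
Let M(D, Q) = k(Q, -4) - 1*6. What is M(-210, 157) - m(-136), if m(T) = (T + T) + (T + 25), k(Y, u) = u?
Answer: 373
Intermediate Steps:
m(T) = 25 + 3*T (m(T) = 2*T + (25 + T) = 25 + 3*T)
M(D, Q) = -10 (M(D, Q) = -4 - 1*6 = -4 - 6 = -10)
M(-210, 157) - m(-136) = -10 - (25 + 3*(-136)) = -10 - (25 - 408) = -10 - 1*(-383) = -10 + 383 = 373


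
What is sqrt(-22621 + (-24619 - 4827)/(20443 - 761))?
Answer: 4*I*sqrt(136930124409)/9841 ≈ 150.41*I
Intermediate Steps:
sqrt(-22621 + (-24619 - 4827)/(20443 - 761)) = sqrt(-22621 - 29446/19682) = sqrt(-22621 - 29446*1/19682) = sqrt(-22621 - 14723/9841) = sqrt(-222627984/9841) = 4*I*sqrt(136930124409)/9841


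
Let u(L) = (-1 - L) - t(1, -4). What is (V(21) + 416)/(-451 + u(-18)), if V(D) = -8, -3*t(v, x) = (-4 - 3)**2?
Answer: -1224/1253 ≈ -0.97686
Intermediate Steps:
t(v, x) = -49/3 (t(v, x) = -(-4 - 3)**2/3 = -1/3*(-7)**2 = -1/3*49 = -49/3)
u(L) = 46/3 - L (u(L) = (-1 - L) - 1*(-49/3) = (-1 - L) + 49/3 = 46/3 - L)
(V(21) + 416)/(-451 + u(-18)) = (-8 + 416)/(-451 + (46/3 - 1*(-18))) = 408/(-451 + (46/3 + 18)) = 408/(-451 + 100/3) = 408/(-1253/3) = 408*(-3/1253) = -1224/1253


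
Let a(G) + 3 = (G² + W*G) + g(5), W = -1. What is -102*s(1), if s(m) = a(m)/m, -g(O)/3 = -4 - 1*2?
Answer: -1530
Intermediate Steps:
g(O) = 18 (g(O) = -3*(-4 - 1*2) = -3*(-4 - 2) = -3*(-6) = 18)
a(G) = 15 + G² - G (a(G) = -3 + ((G² - G) + 18) = -3 + (18 + G² - G) = 15 + G² - G)
s(m) = (15 + m² - m)/m
-102*s(1) = -102*(-1 + 1 + 15/1) = -102*(-1 + 1 + 15*1) = -102*(-1 + 1 + 15) = -102*15 = -1530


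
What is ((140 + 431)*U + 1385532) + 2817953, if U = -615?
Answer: 3852320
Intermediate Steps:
((140 + 431)*U + 1385532) + 2817953 = ((140 + 431)*(-615) + 1385532) + 2817953 = (571*(-615) + 1385532) + 2817953 = (-351165 + 1385532) + 2817953 = 1034367 + 2817953 = 3852320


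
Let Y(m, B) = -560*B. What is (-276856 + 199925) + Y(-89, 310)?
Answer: -250531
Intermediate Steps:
(-276856 + 199925) + Y(-89, 310) = (-276856 + 199925) - 560*310 = -76931 - 173600 = -250531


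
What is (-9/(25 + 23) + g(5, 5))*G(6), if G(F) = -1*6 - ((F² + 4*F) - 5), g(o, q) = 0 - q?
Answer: 5063/16 ≈ 316.44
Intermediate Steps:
g(o, q) = -q
G(F) = -1 - F² - 4*F (G(F) = -6 - (-5 + F² + 4*F) = -6 + (5 - F² - 4*F) = -1 - F² - 4*F)
(-9/(25 + 23) + g(5, 5))*G(6) = (-9/(25 + 23) - 1*5)*(-1 - 1*6² - 4*6) = (-9/48 - 5)*(-1 - 1*36 - 24) = (-9*1/48 - 5)*(-1 - 36 - 24) = (-3/16 - 5)*(-61) = -83/16*(-61) = 5063/16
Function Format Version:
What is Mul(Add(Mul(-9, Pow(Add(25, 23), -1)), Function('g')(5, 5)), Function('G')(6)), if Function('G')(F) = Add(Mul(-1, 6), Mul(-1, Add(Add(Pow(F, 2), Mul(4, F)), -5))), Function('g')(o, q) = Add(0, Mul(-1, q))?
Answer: Rational(5063, 16) ≈ 316.44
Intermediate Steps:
Function('g')(o, q) = Mul(-1, q)
Function('G')(F) = Add(-1, Mul(-1, Pow(F, 2)), Mul(-4, F)) (Function('G')(F) = Add(-6, Mul(-1, Add(-5, Pow(F, 2), Mul(4, F)))) = Add(-6, Add(5, Mul(-1, Pow(F, 2)), Mul(-4, F))) = Add(-1, Mul(-1, Pow(F, 2)), Mul(-4, F)))
Mul(Add(Mul(-9, Pow(Add(25, 23), -1)), Function('g')(5, 5)), Function('G')(6)) = Mul(Add(Mul(-9, Pow(Add(25, 23), -1)), Mul(-1, 5)), Add(-1, Mul(-1, Pow(6, 2)), Mul(-4, 6))) = Mul(Add(Mul(-9, Pow(48, -1)), -5), Add(-1, Mul(-1, 36), -24)) = Mul(Add(Mul(-9, Rational(1, 48)), -5), Add(-1, -36, -24)) = Mul(Add(Rational(-3, 16), -5), -61) = Mul(Rational(-83, 16), -61) = Rational(5063, 16)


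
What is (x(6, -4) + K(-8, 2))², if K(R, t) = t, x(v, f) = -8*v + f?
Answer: 2500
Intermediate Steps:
x(v, f) = f - 8*v
(x(6, -4) + K(-8, 2))² = ((-4 - 8*6) + 2)² = ((-4 - 48) + 2)² = (-52 + 2)² = (-50)² = 2500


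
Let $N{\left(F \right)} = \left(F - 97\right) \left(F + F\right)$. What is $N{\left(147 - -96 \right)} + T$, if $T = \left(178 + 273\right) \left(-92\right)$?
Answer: $29464$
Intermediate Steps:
$N{\left(F \right)} = 2 F \left(-97 + F\right)$ ($N{\left(F \right)} = \left(-97 + F\right) 2 F = 2 F \left(-97 + F\right)$)
$T = -41492$ ($T = 451 \left(-92\right) = -41492$)
$N{\left(147 - -96 \right)} + T = 2 \left(147 - -96\right) \left(-97 + \left(147 - -96\right)\right) - 41492 = 2 \left(147 + 96\right) \left(-97 + \left(147 + 96\right)\right) - 41492 = 2 \cdot 243 \left(-97 + 243\right) - 41492 = 2 \cdot 243 \cdot 146 - 41492 = 70956 - 41492 = 29464$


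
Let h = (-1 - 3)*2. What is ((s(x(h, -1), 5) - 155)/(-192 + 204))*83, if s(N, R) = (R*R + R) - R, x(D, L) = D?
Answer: -5395/6 ≈ -899.17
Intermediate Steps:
h = -8 (h = -4*2 = -8)
s(N, R) = R² (s(N, R) = (R² + R) - R = (R + R²) - R = R²)
((s(x(h, -1), 5) - 155)/(-192 + 204))*83 = ((5² - 155)/(-192 + 204))*83 = ((25 - 155)/12)*83 = -130*1/12*83 = -65/6*83 = -5395/6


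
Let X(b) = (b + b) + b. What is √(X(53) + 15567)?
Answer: √15726 ≈ 125.40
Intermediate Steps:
X(b) = 3*b (X(b) = 2*b + b = 3*b)
√(X(53) + 15567) = √(3*53 + 15567) = √(159 + 15567) = √15726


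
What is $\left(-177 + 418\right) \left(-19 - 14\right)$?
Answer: $-7953$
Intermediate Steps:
$\left(-177 + 418\right) \left(-19 - 14\right) = 241 \left(-33\right) = -7953$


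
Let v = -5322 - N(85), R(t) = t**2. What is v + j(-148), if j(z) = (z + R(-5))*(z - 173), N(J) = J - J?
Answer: 34161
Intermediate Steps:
N(J) = 0
j(z) = (-173 + z)*(25 + z) (j(z) = (z + (-5)**2)*(z - 173) = (z + 25)*(-173 + z) = (25 + z)*(-173 + z) = (-173 + z)*(25 + z))
v = -5322 (v = -5322 - 1*0 = -5322 + 0 = -5322)
v + j(-148) = -5322 + (-4325 + (-148)**2 - 148*(-148)) = -5322 + (-4325 + 21904 + 21904) = -5322 + 39483 = 34161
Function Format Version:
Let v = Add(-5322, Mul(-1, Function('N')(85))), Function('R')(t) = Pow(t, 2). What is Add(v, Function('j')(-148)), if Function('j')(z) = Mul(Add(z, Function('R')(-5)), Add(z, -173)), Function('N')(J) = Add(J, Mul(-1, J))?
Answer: 34161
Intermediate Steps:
Function('N')(J) = 0
Function('j')(z) = Mul(Add(-173, z), Add(25, z)) (Function('j')(z) = Mul(Add(z, Pow(-5, 2)), Add(z, -173)) = Mul(Add(z, 25), Add(-173, z)) = Mul(Add(25, z), Add(-173, z)) = Mul(Add(-173, z), Add(25, z)))
v = -5322 (v = Add(-5322, Mul(-1, 0)) = Add(-5322, 0) = -5322)
Add(v, Function('j')(-148)) = Add(-5322, Add(-4325, Pow(-148, 2), Mul(-148, -148))) = Add(-5322, Add(-4325, 21904, 21904)) = Add(-5322, 39483) = 34161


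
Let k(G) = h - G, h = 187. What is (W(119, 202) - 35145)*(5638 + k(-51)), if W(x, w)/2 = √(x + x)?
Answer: -206512020 + 11752*√238 ≈ -2.0633e+8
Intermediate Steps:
k(G) = 187 - G
W(x, w) = 2*√2*√x (W(x, w) = 2*√(x + x) = 2*√(2*x) = 2*(√2*√x) = 2*√2*√x)
(W(119, 202) - 35145)*(5638 + k(-51)) = (2*√2*√119 - 35145)*(5638 + (187 - 1*(-51))) = (2*√238 - 35145)*(5638 + (187 + 51)) = (-35145 + 2*√238)*(5638 + 238) = (-35145 + 2*√238)*5876 = -206512020 + 11752*√238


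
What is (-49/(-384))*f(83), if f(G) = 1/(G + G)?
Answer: 49/63744 ≈ 0.00076870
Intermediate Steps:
f(G) = 1/(2*G)
(-49/(-384))*f(83) = (-49/(-384))*((1/2)/83) = (-49*(-1/384))*((1/2)*(1/83)) = (49/384)*(1/166) = 49/63744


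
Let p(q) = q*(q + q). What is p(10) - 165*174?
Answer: -28510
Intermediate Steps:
p(q) = 2*q² (p(q) = q*(2*q) = 2*q²)
p(10) - 165*174 = 2*10² - 165*174 = 2*100 - 28710 = 200 - 28710 = -28510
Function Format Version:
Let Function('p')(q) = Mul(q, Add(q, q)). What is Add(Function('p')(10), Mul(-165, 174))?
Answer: -28510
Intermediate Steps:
Function('p')(q) = Mul(2, Pow(q, 2)) (Function('p')(q) = Mul(q, Mul(2, q)) = Mul(2, Pow(q, 2)))
Add(Function('p')(10), Mul(-165, 174)) = Add(Mul(2, Pow(10, 2)), Mul(-165, 174)) = Add(Mul(2, 100), -28710) = Add(200, -28710) = -28510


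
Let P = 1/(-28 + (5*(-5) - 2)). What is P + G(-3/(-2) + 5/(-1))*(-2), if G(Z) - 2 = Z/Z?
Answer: -331/55 ≈ -6.0182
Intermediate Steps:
G(Z) = 3 (G(Z) = 2 + Z/Z = 2 + 1 = 3)
P = -1/55 (P = 1/(-28 + (-25 - 2)) = 1/(-28 - 27) = 1/(-55) = -1/55 ≈ -0.018182)
P + G(-3/(-2) + 5/(-1))*(-2) = -1/55 + 3*(-2) = -1/55 - 6 = -331/55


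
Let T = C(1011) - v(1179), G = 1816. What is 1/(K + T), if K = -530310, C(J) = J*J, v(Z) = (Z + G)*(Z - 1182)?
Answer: 1/500796 ≈ 1.9968e-6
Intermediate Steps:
v(Z) = (-1182 + Z)*(1816 + Z) (v(Z) = (Z + 1816)*(Z - 1182) = (1816 + Z)*(-1182 + Z) = (-1182 + Z)*(1816 + Z))
C(J) = J²
T = 1031106 (T = 1011² - (-2146512 + 1179² + 634*1179) = 1022121 - (-2146512 + 1390041 + 747486) = 1022121 - 1*(-8985) = 1022121 + 8985 = 1031106)
1/(K + T) = 1/(-530310 + 1031106) = 1/500796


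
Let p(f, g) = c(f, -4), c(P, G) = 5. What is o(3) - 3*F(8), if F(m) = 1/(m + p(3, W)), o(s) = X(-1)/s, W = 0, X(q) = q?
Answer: -22/39 ≈ -0.56410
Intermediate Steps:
p(f, g) = 5
o(s) = -1/s
F(m) = 1/(5 + m) (F(m) = 1/(m + 5) = 1/(5 + m))
o(3) - 3*F(8) = -1/3 - 3/(5 + 8) = -1*⅓ - 3/13 = -⅓ - 3*1/13 = -⅓ - 3/13 = -22/39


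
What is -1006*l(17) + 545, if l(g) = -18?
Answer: 18653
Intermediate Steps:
-1006*l(17) + 545 = -1006*(-18) + 545 = 18108 + 545 = 18653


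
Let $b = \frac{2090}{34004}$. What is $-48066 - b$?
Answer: $- \frac{817219177}{17002} \approx -48066.0$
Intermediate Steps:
$b = \frac{1045}{17002}$ ($b = 2090 \cdot \frac{1}{34004} = \frac{1045}{17002} \approx 0.061463$)
$-48066 - b = -48066 - \frac{1045}{17002} = - \frac{817219177}{17002}$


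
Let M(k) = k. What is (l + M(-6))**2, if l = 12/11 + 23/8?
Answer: 32041/7744 ≈ 4.1375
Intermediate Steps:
l = 349/88 (l = 12*(1/11) + 23*(1/8) = 12/11 + 23/8 = 349/88 ≈ 3.9659)
(l + M(-6))**2 = (349/88 - 6)**2 = (-179/88)**2 = 32041/7744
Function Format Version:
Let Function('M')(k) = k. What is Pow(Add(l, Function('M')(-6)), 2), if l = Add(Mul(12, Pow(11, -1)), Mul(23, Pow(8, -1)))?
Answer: Rational(32041, 7744) ≈ 4.1375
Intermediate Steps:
l = Rational(349, 88) (l = Add(Mul(12, Rational(1, 11)), Mul(23, Rational(1, 8))) = Add(Rational(12, 11), Rational(23, 8)) = Rational(349, 88) ≈ 3.9659)
Pow(Add(l, Function('M')(-6)), 2) = Pow(Add(Rational(349, 88), -6), 2) = Pow(Rational(-179, 88), 2) = Rational(32041, 7744)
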